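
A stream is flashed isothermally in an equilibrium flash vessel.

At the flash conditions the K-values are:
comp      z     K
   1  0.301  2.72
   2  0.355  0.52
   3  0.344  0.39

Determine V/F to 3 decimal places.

V/F = 0.146

Rachford–Rice: g(V/F) = Σ zᵢ(Kᵢ−1)/(1+V/F(Kᵢ−1)) = 0.
Feasibility: ΣzᵢKᵢ = 1.137, Σzᵢ/Kᵢ = 1.675 — both > 1, two phases present.
Newton–Raphson from V/F = 0.5:
  V/F = 0.500: g = -0.2478, g' = -0.664 → V/F = 0.127
  V/F = 0.127: g = 0.0161, g' = -0.843 → V/F = 0.146
Converged at V/F = 0.146.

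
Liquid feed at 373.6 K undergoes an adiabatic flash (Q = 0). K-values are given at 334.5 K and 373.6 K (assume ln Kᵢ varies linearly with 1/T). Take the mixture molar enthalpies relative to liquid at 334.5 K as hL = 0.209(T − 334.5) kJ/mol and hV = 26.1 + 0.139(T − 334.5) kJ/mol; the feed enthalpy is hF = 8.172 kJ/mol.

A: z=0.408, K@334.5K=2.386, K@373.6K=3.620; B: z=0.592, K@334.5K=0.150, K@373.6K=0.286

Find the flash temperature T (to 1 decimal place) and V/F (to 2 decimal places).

T = 350.6 K, V/F = 0.19

Adiabatic flash: solve Rachford–Rice at each trial T, then check hF = ψ·hV(T) + (1−ψ)·hL(T).
  T = 334.5 K: K = (2.386, 0.150), RR gives ψ = 0.053, H_out = 1.380 kJ/mol
  T = 373.6 K: K = (3.620, 0.286), RR gives ψ = 0.345, H_out = 16.243 kJ/mol
  T = 354.1 K: K = (2.975, 0.211), RR gives ψ = 0.217, H_out = 9.470 kJ/mol
  T = 344.3 K: K = (2.672, 0.179), RR gives ψ = 0.143, H_out = 5.679 kJ/mol
  T = 349.2 K: K = (2.822, 0.194), RR gives ψ = 0.181, H_out = 7.623 kJ/mol
  T = 351.6 K: K = (2.896, 0.202), RR gives ψ = 0.199, H_out = 8.538 kJ/mol
Linear interpolation between T = 349.2 (H_out = 7.623) and T = 351.6 (H_out = 8.538) on hF = 8.172 gives T ≈ 350.6 K, at which ψ = 0.19.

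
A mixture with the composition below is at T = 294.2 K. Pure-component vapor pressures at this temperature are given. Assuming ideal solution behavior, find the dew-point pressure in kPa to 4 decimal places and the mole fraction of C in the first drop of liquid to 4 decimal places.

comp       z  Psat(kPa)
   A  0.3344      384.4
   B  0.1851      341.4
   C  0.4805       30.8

At the dew point ψ → 1, so Σzᵢ/Kᵢ = 1 with Kᵢ = Pᵢˢᵃᵗ/P ⇒ 1/P = Σzᵢ/Pᵢˢᵃᵗ.
1/P = 0.3344/384.4 + 0.1851/341.4 + 0.4805/30.8 = 0.0170128 ⇒ P = 58.7794 kPa
xᵢ = zᵢP/Pᵢˢᵃᵗ ⇒ x_C = 0.4805·58.7794/30.8 = 0.9170

Pdew = 58.7794 kPa, x_C = 0.9170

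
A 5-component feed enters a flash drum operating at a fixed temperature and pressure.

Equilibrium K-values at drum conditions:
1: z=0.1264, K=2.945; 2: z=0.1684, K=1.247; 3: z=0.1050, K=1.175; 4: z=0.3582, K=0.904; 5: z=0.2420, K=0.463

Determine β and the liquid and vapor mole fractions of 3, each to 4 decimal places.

β = 0.3718, x_3 = 0.0986, y_3 = 0.1158

Let β = V/F and solve Σ zᵢ(Kᵢ−1)/(1+β(Kᵢ−1)) = 0.
Check two-phase: ΣzᵢKᵢ = 1.1415 > 1 and Σzᵢ/Kᵢ = 1.1862 > 1, so g(0) = 0.1415 > 0 and g(1) = -0.1862 < 0.
Newton iteration, β⁰ = 0.37:
  β = 0.3700: g = 0.00050, g' = -0.2854 → β = 0.3718
Converged at β = 0.3718.
Compositions from xᵢ = zᵢ/(1+β(Kᵢ−1)), yᵢ = Kᵢxᵢ:
  1: x = 0.0734, y = 0.2160
  2: x = 0.1542, y = 0.1923
  3: x = 0.0986, y = 0.1158
  4: x = 0.3715, y = 0.3358
  5: x = 0.3024, y = 0.1400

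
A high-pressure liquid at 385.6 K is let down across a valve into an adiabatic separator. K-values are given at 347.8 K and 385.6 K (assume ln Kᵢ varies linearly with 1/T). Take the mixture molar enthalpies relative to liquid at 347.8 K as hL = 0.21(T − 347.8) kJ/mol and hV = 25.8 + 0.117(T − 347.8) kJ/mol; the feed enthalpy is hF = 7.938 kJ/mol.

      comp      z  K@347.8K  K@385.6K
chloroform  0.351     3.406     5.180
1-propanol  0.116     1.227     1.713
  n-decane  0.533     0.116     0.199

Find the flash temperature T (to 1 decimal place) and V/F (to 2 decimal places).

T = 355.0 K, V/F = 0.26

Adiabatic flash: solve Rachford–Rice at each trial T, then check hF = ψ·hV(T) + (1−ψ)·hL(T).
  T = 347.8 K: K = (3.406, 1.227, 0.116), RR gives ψ = 0.215, H_out = 5.546 kJ/mol
  T = 385.6 K: K = (5.180, 1.713, 0.199), RR gives ψ = 0.391, H_out = 16.651 kJ/mol
  T = 366.7 K: K = (4.246, 1.462, 0.154), RR gives ψ = 0.312, H_out = 11.476 kJ/mol
  T = 357.2 K: K = (3.812, 1.342, 0.134), RR gives ψ = 0.267, H_out = 8.625 kJ/mol
  T = 352.5 K: K = (3.606, 1.284, 0.125), RR gives ψ = 0.242, H_out = 7.124 kJ/mol
  T = 354.9 K: K = (3.710, 1.313, 0.130), RR gives ψ = 0.255, H_out = 7.899 kJ/mol
Linear interpolation between T = 354.9 (H_out = 7.899) and T = 357.2 (H_out = 8.625) on hF = 7.938 gives T ≈ 355.0 K, at which ψ = 0.26.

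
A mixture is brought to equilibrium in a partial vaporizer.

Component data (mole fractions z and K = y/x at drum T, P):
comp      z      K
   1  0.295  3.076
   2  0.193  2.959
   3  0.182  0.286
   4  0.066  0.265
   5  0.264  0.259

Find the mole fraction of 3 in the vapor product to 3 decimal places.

y_3 = 0.074

Material balance + equilibrium reduce to Σ zᵢ(Kᵢ−1)/(1+V/F(Kᵢ−1)) = 0.
Check two-phase: ΣzᵢKᵢ = 1.616 > 1 and Σzᵢ/Kᵢ = 2.066 > 1, so g(0) = 0.616 > 0 and g(1) = -1.066 < 0.
Newton iteration, V/F⁰ = 0.5:
  V/F = 0.500: g = -0.0981, g' = -1.174 → V/F = 0.417
  V/F = 0.417: g = -0.0012, g' = -1.156 → V/F = 0.415
Converged at V/F = 0.415.
Compositions from xᵢ = zᵢ/(1+V/F(Kᵢ−1)), yᵢ = Kᵢxᵢ:
  1: x = 0.158, y = 0.487
  2: x = 0.106, y = 0.315
  3: x = 0.259, y = 0.074
  4: x = 0.095, y = 0.025
  5: x = 0.381, y = 0.099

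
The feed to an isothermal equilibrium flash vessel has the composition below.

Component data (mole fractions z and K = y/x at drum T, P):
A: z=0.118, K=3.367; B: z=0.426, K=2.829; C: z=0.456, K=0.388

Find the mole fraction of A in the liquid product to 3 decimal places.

x_A = 0.046

Let ψ = V/F and solve Σ zᵢ(Kᵢ−1)/(1+ψ(Kᵢ−1)) = 0.
Feasibility: ΣzᵢKᵢ = 1.779, Σzᵢ/Kᵢ = 1.361 — both > 1, two phases present.
Newton iteration, ψ⁰ = 0.5:
  ψ = 0.500: g = 0.1328, g' = -0.882 → ψ = 0.651
  ψ = 0.651: g = 0.0021, g' = -0.871 → ψ = 0.653
Converged at ψ = 0.653.
Compositions from xᵢ = zᵢ/(1+ψ(Kᵢ−1)), yᵢ = Kᵢxᵢ:
  A: x = 0.046, y = 0.156
  B: x = 0.194, y = 0.549
  C: x = 0.759, y = 0.295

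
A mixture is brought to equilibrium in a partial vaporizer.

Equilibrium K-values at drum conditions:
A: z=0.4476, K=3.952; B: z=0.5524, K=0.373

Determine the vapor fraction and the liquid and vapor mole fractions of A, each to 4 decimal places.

ψ = 0.5267, x_A = 0.1752, y_A = 0.6923

Material balance + equilibrium reduce to Σ zᵢ(Kᵢ−1)/(1+ψ(Kᵢ−1)) = 0.
Feasibility: ΣzᵢKᵢ = 1.9750, Σzᵢ/Kᵢ = 1.5942 — both > 1, two phases present.
Binary case is linear: z₁(K₁−1)(1+ψ(K₂−1)) + z₂(K₂−1)(1+ψ(K₁−1)) = 0
⇒ ψ = [z₁(K₁−1)+z₂(K₂−1)] / [−(K₁−1)(K₂−1)] = 0.97496/1.85090 = 0.5267
Compositions from xᵢ = zᵢ/(1+ψ(Kᵢ−1)), yᵢ = Kᵢxᵢ:
  A: x = 0.1752, y = 0.6923
  B: x = 0.8248, y = 0.3077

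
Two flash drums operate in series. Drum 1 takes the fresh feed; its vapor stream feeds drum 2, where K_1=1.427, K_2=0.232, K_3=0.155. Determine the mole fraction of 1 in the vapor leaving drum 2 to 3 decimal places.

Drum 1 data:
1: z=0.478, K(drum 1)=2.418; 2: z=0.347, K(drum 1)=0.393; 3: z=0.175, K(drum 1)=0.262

Drum 1:
Newton iteration, ψ₁⁰ = 0.5:
  ψ₁ = 0.500: g = -0.1105, g' = -0.832 → ψ₁ = 0.367
  ψ₁ = 0.367: g = -0.0025, g' = -0.807 → ψ₁ = 0.364
Converged at ψ₁ = 0.364.
Drum-1 compositions:
  1: x = 0.315, y = 0.762
  2: x = 0.445, y = 0.175
  3: x = 0.239, y = 0.063
Drum-2 feed = drum-1 vapor: z₂ = (0.7622, 0.1751, 0.0627).
Drum 2:
Material balance + equilibrium reduce to Σ zᵢ(Kᵢ−1)/(1+ψ₂(Kᵢ−1)) = 0.
g(0) = ΣzᵢKᵢ − 1 = 0.138 and g(1) = 1 − Σzᵢ/Kᵢ = -0.693, so a root lies in (0, 1).
Iterate (Newton) starting at ψ₂ = 0.5:
  ψ₂ = 0.500: g = -0.0418, g' = -0.501 → ψ₂ = 0.417
  ψ₂ = 0.417: g = -0.0031, g' = -0.430 → ψ₂ = 0.409
Converged at ψ₂ = 0.409.
  1: x = 0.649, y = 0.926
  2: x = 0.255, y = 0.059
  3: x = 0.096, y = 0.015

y_1 (drum 2) = 0.926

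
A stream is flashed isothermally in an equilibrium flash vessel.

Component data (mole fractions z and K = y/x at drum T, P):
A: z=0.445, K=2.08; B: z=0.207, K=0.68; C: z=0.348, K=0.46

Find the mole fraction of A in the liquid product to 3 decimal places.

x_A = 0.301

Iterate (Newton) starting at ψ = 0.69:
  ψ = 0.690: g = -0.1091, g' = -0.463 → ψ = 0.454
  ψ = 0.454: g = -0.0041, g' = -0.441 → ψ = 0.445
Converged at ψ = 0.445.
Compositions from xᵢ = zᵢ/(1+ψ(Kᵢ−1)), yᵢ = Kᵢxᵢ:
  A: x = 0.301, y = 0.625
  B: x = 0.241, y = 0.164
  C: x = 0.458, y = 0.211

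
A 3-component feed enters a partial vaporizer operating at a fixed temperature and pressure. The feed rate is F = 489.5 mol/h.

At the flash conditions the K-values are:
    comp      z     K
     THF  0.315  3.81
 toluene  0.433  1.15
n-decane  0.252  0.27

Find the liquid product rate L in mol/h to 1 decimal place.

L = 158.0 mol/h

Rachford–Rice: g(β) = Σ zᵢ(Kᵢ−1)/(1+β(Kᵢ−1)) = 0.
Feasibility: ΣzᵢKᵢ = 1.766, Σzᵢ/Kᵢ = 1.393 — both > 1, two phases present.
Newton–Raphson from β = 0.5:
  β = 0.500: g = 0.1388, g' = -0.771 → β = 0.680
  β = 0.680: g = -0.0021, g' = -0.831 → β = 0.677
Converged at β = 0.677.
Then V = β·F = 0.6773·489.5 = 331.5 mol/h and L = F − V = 158.0 mol/h.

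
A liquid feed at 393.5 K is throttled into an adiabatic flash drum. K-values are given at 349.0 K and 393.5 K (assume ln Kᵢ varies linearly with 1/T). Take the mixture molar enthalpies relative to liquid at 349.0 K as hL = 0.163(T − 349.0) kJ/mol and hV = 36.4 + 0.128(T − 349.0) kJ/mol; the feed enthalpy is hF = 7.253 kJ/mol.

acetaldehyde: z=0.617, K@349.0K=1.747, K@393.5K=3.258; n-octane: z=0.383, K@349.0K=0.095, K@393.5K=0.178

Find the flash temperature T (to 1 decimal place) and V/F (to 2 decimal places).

Adiabatic flash: solve Rachford–Rice at each trial T, then check hF = ψ·hV(T) + (1−ψ)·hL(T).
  T = 349.0 K: K = (1.747, 0.095), RR gives ψ = 0.169, H_out = 6.153 kJ/mol
  T = 393.5 K: K = (3.258, 0.178), RR gives ψ = 0.581, H_out = 27.497 kJ/mol
  T = 371.2 K: K = (2.429, 0.132), RR gives ψ = 0.443, H_out = 19.405 kJ/mol
  T = 360.1 K: K = (2.070, 0.113), RR gives ψ = 0.338, H_out = 13.967 kJ/mol
  T = 354.6 K: K = (1.906, 0.104), RR gives ψ = 0.266, H_out = 10.528 kJ/mol
  T = 351.8 K: K = (1.825, 0.099), RR gives ψ = 0.221, H_out = 8.478 kJ/mol
  T = 350.4 K: K = (1.786, 0.097), RR gives ψ = 0.196, H_out = 7.354 kJ/mol
Linear interpolation between T = 349.0 (H_out = 6.153) and T = 350.4 (H_out = 7.354) on hF = 7.253 gives T ≈ 350.3 K, at which ψ = 0.19.

T = 350.3 K, V/F = 0.19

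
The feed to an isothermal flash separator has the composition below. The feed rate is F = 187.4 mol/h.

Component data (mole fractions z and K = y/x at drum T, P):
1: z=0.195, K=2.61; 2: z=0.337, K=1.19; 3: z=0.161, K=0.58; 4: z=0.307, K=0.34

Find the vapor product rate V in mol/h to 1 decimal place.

Rachford–Rice: g(β) = Σ zᵢ(Kᵢ−1)/(1+β(Kᵢ−1)) = 0.
g(0) = ΣzᵢKᵢ − 1 = 0.108 and g(1) = 1 − Σzᵢ/Kᵢ = -0.538, so a root lies in (0, 1).
Newton iteration, β⁰ = 0.61:
  β = 0.610: g = -0.2143, g' = -0.564 → β = 0.230
  β = 0.230: g = -0.0234, g' = -0.501 → β = 0.184
Converged at β = 0.184.
Then V = β·F = 0.1843·187.4 = 34.5 mol/h and L = F − V = 152.9 mol/h.

V = 34.5 mol/h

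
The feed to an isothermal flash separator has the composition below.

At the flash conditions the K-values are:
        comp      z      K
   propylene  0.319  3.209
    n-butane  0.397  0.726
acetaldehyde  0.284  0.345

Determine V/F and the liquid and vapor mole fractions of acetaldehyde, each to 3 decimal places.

V/F = 0.400, x_acetaldehyde = 0.385, y_acetaldehyde = 0.133

Rachford–Rice: g(V/F) = Σ zᵢ(Kᵢ−1)/(1+V/F(Kᵢ−1)) = 0.
Feasibility: ΣzᵢKᵢ = 1.410, Σzᵢ/Kᵢ = 1.469 — both > 1, two phases present.
Newton–Raphson from V/F = 0.52:
  V/F = 0.520: g = -0.0810, g' = -0.658 → V/F = 0.397
  V/F = 0.397: g = 0.0021, g' = -0.702 → V/F = 0.400
Converged at V/F = 0.400.
Compositions from xᵢ = zᵢ/(1+V/F(Kᵢ−1)), yᵢ = Kᵢxᵢ:
  propylene: x = 0.169, y = 0.544
  n-butane: x = 0.446, y = 0.324
  acetaldehyde: x = 0.385, y = 0.133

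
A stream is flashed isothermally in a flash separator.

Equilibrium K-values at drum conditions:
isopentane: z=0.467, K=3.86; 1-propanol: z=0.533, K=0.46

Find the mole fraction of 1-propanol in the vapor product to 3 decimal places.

y_1-propanol = 0.387

Material balance + equilibrium reduce to Σ zᵢ(Kᵢ−1)/(1+ψ(Kᵢ−1)) = 0.
Feasibility: ΣzᵢKᵢ = 2.048, Σzᵢ/Kᵢ = 1.280 — both > 1, two phases present.
Binary case is linear: z₁(K₁−1)(1+ψ(K₂−1)) + z₂(K₂−1)(1+ψ(K₁−1)) = 0
⇒ ψ = [z₁(K₁−1)+z₂(K₂−1)] / [−(K₁−1)(K₂−1)] = 1.0478/1.5444 = 0.678
Compositions from xᵢ = zᵢ/(1+ψ(Kᵢ−1)), yᵢ = Kᵢxᵢ:
  isopentane: x = 0.159, y = 0.613
  1-propanol: x = 0.841, y = 0.387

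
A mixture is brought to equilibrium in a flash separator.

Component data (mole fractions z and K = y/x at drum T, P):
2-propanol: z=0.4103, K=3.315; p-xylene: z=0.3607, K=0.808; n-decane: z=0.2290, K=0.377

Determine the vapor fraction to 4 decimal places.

ψ = 0.7475

Rachford–Rice: g(ψ) = Σ zᵢ(Kᵢ−1)/(1+ψ(Kᵢ−1)) = 0.
Feasibility: ΣzᵢKᵢ = 1.7379, Σzᵢ/Kᵢ = 1.1776 — both > 1, two phases present.
Iterate (Newton) starting at ψ = 0.36:
  ψ = 0.3600: g = 0.25977, g' = -0.8172 → ψ = 0.6779
  ψ = 0.6779: g = 0.04312, g' = -0.6170 → ψ = 0.7477
  ψ = 0.7477: g = -0.00016, g' = -0.6245 → ψ = 0.7475
Converged at ψ = 0.7475.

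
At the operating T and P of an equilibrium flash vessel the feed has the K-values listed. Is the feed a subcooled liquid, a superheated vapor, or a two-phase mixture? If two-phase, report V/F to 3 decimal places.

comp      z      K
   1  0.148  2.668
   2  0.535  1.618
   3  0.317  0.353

ΣzᵢKᵢ = 1.372; Σzᵢ/Kᵢ = 1.284.
Both exceed 1, so a two-phase solution exists.
Newton iteration, ψ⁰ = 0.49:
  ψ = 0.490: g = 0.0893, g' = -0.530 → ψ = 0.659
  ψ = 0.659: g = -0.0048, g' = -0.600 → ψ = 0.651
Converged at ψ = 0.651.

two-phase, V/F = 0.651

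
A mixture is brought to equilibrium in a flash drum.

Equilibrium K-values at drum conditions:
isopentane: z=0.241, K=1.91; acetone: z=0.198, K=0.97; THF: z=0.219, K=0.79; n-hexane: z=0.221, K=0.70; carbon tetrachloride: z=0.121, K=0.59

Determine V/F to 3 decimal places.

Rachford–Rice: g(V/F) = Σ zᵢ(Kᵢ−1)/(1+V/F(Kᵢ−1)) = 0.
g(0) = ΣzᵢKᵢ − 1 = 0.051 and g(1) = 1 − Σzᵢ/Kᵢ = -0.128, so a root lies in (0, 1).
Newton iteration, V/F⁰ = 0.5:
  V/F = 0.500: g = -0.0471, g' = -0.166 → V/F = 0.217
  V/F = 0.217: g = 0.0037, g' = -0.197 → V/F = 0.235
Converged at V/F = 0.235.

V/F = 0.235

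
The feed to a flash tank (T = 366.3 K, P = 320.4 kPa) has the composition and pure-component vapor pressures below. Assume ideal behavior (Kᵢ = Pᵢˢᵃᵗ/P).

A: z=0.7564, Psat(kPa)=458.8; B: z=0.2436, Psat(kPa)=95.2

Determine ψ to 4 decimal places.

ψ = 0.5122

Raoult's law: Kᵢ = Pᵢˢᵃᵗ/P = Pᵢˢᵃᵗ/320.4.
  K_A = 458.8/320.4 = 1.431960, K_B = 95.2/320.4 = 0.297129
Let ψ = V/F and solve Σ zᵢ(Kᵢ−1)/(1+ψ(Kᵢ−1)) = 0.
Check two-phase: ΣzᵢKᵢ = 1.1555 > 1 and Σzᵢ/Kᵢ = 1.3481 > 1, so g(0) = 0.1555 > 0 and g(1) = -0.3481 < 0.
Binary case is linear: z₁(K₁−1)(1+ψ(K₂−1)) + z₂(K₂−1)(1+ψ(K₁−1)) = 0
⇒ ψ = [z₁(K₁−1)+z₂(K₂−1)] / [−(K₁−1)(K₂−1)] = 0.15552/0.30361 = 0.5122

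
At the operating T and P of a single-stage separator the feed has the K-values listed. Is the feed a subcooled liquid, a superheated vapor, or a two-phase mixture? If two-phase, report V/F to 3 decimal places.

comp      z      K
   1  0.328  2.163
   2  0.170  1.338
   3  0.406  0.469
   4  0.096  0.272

two-phase, V/F = 0.278

ΣzᵢKᵢ = 1.153; Σzᵢ/Kᵢ = 1.497.
Both exceed 1, so a two-phase solution exists.
Newton–Raphson from ψ = 0.44:
  ψ = 0.440: g = -0.0818, g' = -0.514 → ψ = 0.281
  ψ = 0.281: g = -0.0012, g' = -0.507 → ψ = 0.278
Converged at ψ = 0.278.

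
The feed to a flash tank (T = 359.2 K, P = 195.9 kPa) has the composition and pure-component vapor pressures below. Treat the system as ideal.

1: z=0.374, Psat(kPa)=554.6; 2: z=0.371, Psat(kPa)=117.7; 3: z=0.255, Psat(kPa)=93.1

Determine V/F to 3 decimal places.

V/F = 0.484

Raoult's law: Kᵢ = Pᵢˢᵃᵗ/P = Pᵢˢᵃᵗ/195.9.
  K_1 = 554.6/195.9 = 2.83104, K_2 = 117.7/195.9 = 0.60082, K_3 = 93.1/195.9 = 0.47524
Newton–Raphson from V/F = 0.5:
  V/F = 0.500: g = -0.0089, g' = -0.563 → V/F = 0.484
Converged at V/F = 0.484.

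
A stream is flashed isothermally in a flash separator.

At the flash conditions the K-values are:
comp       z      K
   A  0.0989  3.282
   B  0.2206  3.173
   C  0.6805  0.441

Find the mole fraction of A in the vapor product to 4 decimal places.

y_A = 0.2028

Let β = V/F and solve Σ zᵢ(Kᵢ−1)/(1+β(Kᵢ−1)) = 0.
Feasibility: ΣzᵢKᵢ = 1.3247, Σzᵢ/Kᵢ = 1.6427 — both > 1, two phases present.
Iterate (Newton) starting at β = 0.35:
  β = 0.3500: g = -0.07517, g' = -0.8239 → β = 0.2588
  β = 0.2588: g = 0.00400, g' = -0.9210 → β = 0.2631
Converged at β = 0.2631.
Compositions from xᵢ = zᵢ/(1+β(Kᵢ−1)), yᵢ = Kᵢxᵢ:
  A: x = 0.0618, y = 0.2028
  B: x = 0.1404, y = 0.4453
  C: x = 0.7979, y = 0.3519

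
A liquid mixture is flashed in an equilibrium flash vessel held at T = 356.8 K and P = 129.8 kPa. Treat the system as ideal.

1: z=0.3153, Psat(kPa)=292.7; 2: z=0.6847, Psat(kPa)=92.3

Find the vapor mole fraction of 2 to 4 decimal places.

Raoult's law: Kᵢ = Pᵢˢᵃᵗ/P = Pᵢˢᵃᵗ/129.8.
  K_1 = 292.7/129.8 = 2.255008, K_2 = 92.3/129.8 = 0.711094
Material balance + equilibrium reduce to Σ zᵢ(Kᵢ−1)/(1+ψ(Kᵢ−1)) = 0.
g(0) = ΣzᵢKᵢ − 1 = 0.1979 and g(1) = 1 − Σzᵢ/Kᵢ = -0.1027, so a root lies in (0, 1).
Newton iteration, ψ⁰ = 0.5:
  ψ = 0.5000: g = 0.01192, g' = -0.2656 → ψ = 0.5449
  ψ = 0.5449: g = 0.00023, g' = -0.2557 → ψ = 0.5458
Converged at ψ = 0.5458.
Compositions from xᵢ = zᵢ/(1+ψ(Kᵢ−1)), yᵢ = Kᵢxᵢ:
  1: x = 0.1871, y = 0.4220
  2: x = 0.8129, y = 0.5780

y_2 = 0.5780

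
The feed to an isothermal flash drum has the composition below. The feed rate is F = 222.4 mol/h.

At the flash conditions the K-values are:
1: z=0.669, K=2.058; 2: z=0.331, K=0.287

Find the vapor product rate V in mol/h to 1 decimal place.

V = 139.1 mol/h

Rachford–Rice: g(ψ) = Σ zᵢ(Kᵢ−1)/(1+ψ(Kᵢ−1)) = 0.
Check two-phase: ΣzᵢKᵢ = 1.472 > 1 and Σzᵢ/Kᵢ = 1.478 > 1, so g(0) = 0.472 > 0 and g(1) = -0.478 < 0.
Binary case is linear: z₁(K₁−1)(1+ψ(K₂−1)) + z₂(K₂−1)(1+ψ(K₁−1)) = 0
⇒ ψ = [z₁(K₁−1)+z₂(K₂−1)] / [−(K₁−1)(K₂−1)] = 0.4718/0.7544 = 0.625
Then V = ψ·F = 0.6254·222.4 = 139.1 mol/h and L = F − V = 83.3 mol/h.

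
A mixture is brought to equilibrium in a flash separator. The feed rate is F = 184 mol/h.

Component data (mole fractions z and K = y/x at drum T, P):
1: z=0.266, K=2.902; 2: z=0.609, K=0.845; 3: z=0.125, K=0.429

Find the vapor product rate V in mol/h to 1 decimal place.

Material balance + equilibrium reduce to Σ zᵢ(Kᵢ−1)/(1+β(Kᵢ−1)) = 0.
Check two-phase: ΣzᵢKᵢ = 1.340 > 1 and Σzᵢ/Kᵢ = 1.104 > 1, so g(0) = 0.340 > 0 and g(1) = -0.104 < 0.
Iterate (Newton) starting at β = 0.5:
  β = 0.500: g = 0.0571, g' = -0.350 → β = 0.663
  β = 0.663: g = 0.0036, g' = -0.312 → β = 0.675
Converged at β = 0.675.
Then V = β·F = 0.6749·184 = 124.2 mol/h and L = F − V = 59.8 mol/h.

V = 124.2 mol/h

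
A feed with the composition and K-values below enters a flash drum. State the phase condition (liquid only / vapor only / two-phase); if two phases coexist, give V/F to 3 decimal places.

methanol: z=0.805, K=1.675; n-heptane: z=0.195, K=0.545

ΣzᵢKᵢ = 1.455; Σzᵢ/Kᵢ = 0.838.
Since Σzᵢ/Kᵢ < 1 the mixture is above its dew point — single vapor phase.

vapor only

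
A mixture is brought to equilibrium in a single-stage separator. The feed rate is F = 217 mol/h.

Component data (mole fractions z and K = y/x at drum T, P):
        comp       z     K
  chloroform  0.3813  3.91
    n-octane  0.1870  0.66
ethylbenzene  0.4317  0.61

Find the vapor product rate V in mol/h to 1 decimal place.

Newton iteration, ψ⁰ = 0.39:
  ψ = 0.3900: g = 0.24787, g' = -0.8285 → ψ = 0.6892
  ψ = 0.6892: g = 0.05589, g' = -0.5171 → ψ = 0.7973
  ψ = 0.7973: g = 0.00265, g' = -0.4719 → ψ = 0.8029
Converged at ψ = 0.8029.
Then V = ψ·F = 0.8029·217 = 174.2 mol/h and L = F − V = 42.8 mol/h.

V = 174.2 mol/h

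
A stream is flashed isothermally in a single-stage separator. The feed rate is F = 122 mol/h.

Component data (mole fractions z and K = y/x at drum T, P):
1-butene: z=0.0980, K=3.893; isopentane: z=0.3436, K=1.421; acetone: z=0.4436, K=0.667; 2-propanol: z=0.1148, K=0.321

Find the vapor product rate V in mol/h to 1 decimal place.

Rachford–Rice: g(V/F) = Σ zᵢ(Kᵢ−1)/(1+V/F(Kᵢ−1)) = 0.
g(0) = ΣzᵢKᵢ − 1 = 0.2025 and g(1) = 1 − Σzᵢ/Kᵢ = -0.2897, so a root lies in (0, 1).
Iterate (Newton) starting at V/F = 0.5:
  V/F = 0.5000: g = -0.05986, g' = -0.3707 → V/F = 0.3385
  V/F = 0.3385: g = 0.00214, g' = -0.4077 → V/F = 0.3438
Converged at V/F = 0.3438.
Then V = V/F·F = 0.3438·122 = 41.9 mol/h and L = F − V = 80.1 mol/h.

V = 41.9 mol/h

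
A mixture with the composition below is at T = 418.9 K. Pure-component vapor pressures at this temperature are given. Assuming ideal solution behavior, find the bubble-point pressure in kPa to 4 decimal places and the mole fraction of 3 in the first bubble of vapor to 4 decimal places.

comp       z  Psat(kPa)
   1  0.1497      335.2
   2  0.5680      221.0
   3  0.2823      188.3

At the bubble point ψ → 0, so ΣzᵢKᵢ = 1 with Kᵢ = Pᵢˢᵃᵗ/P ⇒ P = ΣzᵢPᵢˢᵃᵗ.
P = 0.1497·335.2 + 0.5680·221.0 + 0.2823·188.3 = 228.8645 kPa
yᵢ = zᵢPᵢˢᵃᵗ/P ⇒ y_3 = 0.2823·188.3/228.8645 = 0.2323

Pbub = 228.8645 kPa, y_3 = 0.2323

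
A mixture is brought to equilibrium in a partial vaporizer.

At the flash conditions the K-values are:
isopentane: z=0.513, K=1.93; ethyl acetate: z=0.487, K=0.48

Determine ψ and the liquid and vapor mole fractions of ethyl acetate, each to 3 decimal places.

Let ψ = V/F and solve Σ zᵢ(Kᵢ−1)/(1+ψ(Kᵢ−1)) = 0.
Check two-phase: ΣzᵢKᵢ = 1.224 > 1 and Σzᵢ/Kᵢ = 1.280 > 1, so g(0) = 0.224 > 0 and g(1) = -0.280 < 0.
Newton iteration, ψ⁰ = 0.5:
  ψ = 0.500: g = -0.0166, g' = -0.447 → ψ = 0.463
Converged at ψ = 0.463.
Compositions from xᵢ = zᵢ/(1+ψ(Kᵢ−1)), yᵢ = Kᵢxᵢ:
  isopentane: x = 0.359, y = 0.692
  ethyl acetate: x = 0.641, y = 0.308

ψ = 0.463, x_ethyl acetate = 0.641, y_ethyl acetate = 0.308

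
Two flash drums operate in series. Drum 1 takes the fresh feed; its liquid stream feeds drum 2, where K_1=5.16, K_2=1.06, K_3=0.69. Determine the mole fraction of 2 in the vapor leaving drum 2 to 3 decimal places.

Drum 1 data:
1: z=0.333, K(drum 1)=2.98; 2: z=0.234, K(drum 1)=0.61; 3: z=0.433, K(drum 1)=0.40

y_2 (drum 2) = 0.267

Drum 1:
Rachford–Rice: g(ψ₁) = Σ zᵢ(Kᵢ−1)/(1+ψ₁(Kᵢ−1)) = 0.
Check two-phase: ΣzᵢKᵢ = 1.308 > 1 and Σzᵢ/Kᵢ = 1.578 > 1, so g(0) = 0.308 > 0 and g(1) = -0.578 < 0.
Newton–Raphson from ψ₁ = 0.4:
  ψ₁ = 0.400: g = -0.0820, g' = -0.726 → ψ₁ = 0.287
  ψ₁ = 0.287: g = 0.0038, g' = -0.803 → ψ₁ = 0.292
Converged at ψ₁ = 0.292.
Drum-1 compositions:
  1: x = 0.211, y = 0.629
  2: x = 0.264, y = 0.161
  3: x = 0.525, y = 0.210
Drum-2 feed = drum-1 liquid: z₂ = (0.2111, 0.2640, 0.5249).
Drum 2:
Let ψ₂ = V/F and solve Σ zᵢ(Kᵢ−1)/(1+ψ₂(Kᵢ−1)) = 0.
g(0) = ΣzᵢKᵢ − 1 = 0.731 and g(1) = 1 − Σzᵢ/Kᵢ = -0.051, so a root lies in (0, 1).
Iterate (Newton) starting at ψ₂ = 0.5:
  ψ₂ = 0.500: g = 0.1079, g' = -0.457 → ψ₂ = 0.736
  ψ₂ = 0.736: g = 0.0204, g' = -0.307 → ψ₂ = 0.803
  ψ₂ = 0.803: g = 0.0008, g' = -0.284 → ψ₂ = 0.806
Converged at ψ₂ = 0.806.
  1: x = 0.049, y = 0.250
  2: x = 0.252, y = 0.267
  3: x = 0.700, y = 0.483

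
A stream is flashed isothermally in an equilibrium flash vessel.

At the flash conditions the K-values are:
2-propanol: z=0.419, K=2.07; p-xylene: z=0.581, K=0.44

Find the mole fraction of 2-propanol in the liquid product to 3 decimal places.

Binary case is linear: z₁(K₁−1)(1+ψ(K₂−1)) + z₂(K₂−1)(1+ψ(K₁−1)) = 0
⇒ ψ = [z₁(K₁−1)+z₂(K₂−1)] / [−(K₁−1)(K₂−1)] = 0.1230/0.5992 = 0.205
Compositions from xᵢ = zᵢ/(1+ψ(Kᵢ−1)), yᵢ = Kᵢxᵢ:
  2-propanol: x = 0.344, y = 0.711
  p-xylene: x = 0.656, y = 0.289

x_2-propanol = 0.344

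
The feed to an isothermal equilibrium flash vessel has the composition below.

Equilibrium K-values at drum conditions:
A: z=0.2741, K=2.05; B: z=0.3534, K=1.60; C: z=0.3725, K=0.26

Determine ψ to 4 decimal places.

ψ = 0.3719

Newton–Raphson from ψ = 0.5:
  ψ = 0.5000: g = -0.08571, g' = -0.7192 → ψ = 0.3808
  ψ = 0.3808: g = -0.00561, g' = -0.6340 → ψ = 0.3720
  ψ = 0.3720: g = -0.00002, g' = -0.6297 → ψ = 0.3719
Converged at ψ = 0.3719.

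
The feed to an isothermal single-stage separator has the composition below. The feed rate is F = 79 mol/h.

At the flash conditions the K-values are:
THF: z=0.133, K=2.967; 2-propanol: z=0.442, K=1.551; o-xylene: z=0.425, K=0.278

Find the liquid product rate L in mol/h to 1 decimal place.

Newton iteration, ψ⁰ = 0.5:
  ψ = 0.500: g = -0.1574, g' = -0.756 → ψ = 0.292
  ψ = 0.292: g = -0.0127, g' = -0.663 → ψ = 0.273
Converged at ψ = 0.273.
Then V = ψ·F = 0.2726·79 = 21.5 mol/h and L = F − V = 57.5 mol/h.

L = 57.5 mol/h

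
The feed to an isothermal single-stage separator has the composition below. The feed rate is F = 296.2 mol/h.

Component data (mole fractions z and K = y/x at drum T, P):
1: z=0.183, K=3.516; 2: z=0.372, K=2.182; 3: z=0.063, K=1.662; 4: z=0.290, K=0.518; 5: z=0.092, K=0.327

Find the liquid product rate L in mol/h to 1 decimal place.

L = 39.6 mol/h

Let ψ = V/F and solve Σ zᵢ(Kᵢ−1)/(1+ψ(Kᵢ−1)) = 0.
Check two-phase: ΣzᵢKᵢ = 1.740 > 1 and Σzᵢ/Kᵢ = 1.102 > 1, so g(0) = 0.740 > 0 and g(1) = -0.102 < 0.
Newton iteration, ψ⁰ = 0.5:
  ψ = 0.500: g = 0.2341, g' = -0.660 → ψ = 0.855
  ψ = 0.855: g = 0.0079, g' = -0.682 → ψ = 0.866
Converged at ψ = 0.866.
Then V = ψ·F = 0.8664·296.2 = 256.6 mol/h and L = F − V = 39.6 mol/h.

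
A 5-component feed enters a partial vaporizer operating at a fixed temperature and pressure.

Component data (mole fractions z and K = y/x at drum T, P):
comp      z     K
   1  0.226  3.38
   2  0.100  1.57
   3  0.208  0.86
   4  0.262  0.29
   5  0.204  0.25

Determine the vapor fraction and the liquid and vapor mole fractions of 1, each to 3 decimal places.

ψ = 0.188, x_1 = 0.156, y_1 = 0.527

Let ψ = V/F and solve Σ zᵢ(Kᵢ−1)/(1+ψ(Kᵢ−1)) = 0.
Check two-phase: ΣzᵢKᵢ = 1.227 > 1 and Σzᵢ/Kᵢ = 2.092 > 1, so g(0) = 0.227 > 0 and g(1) = -1.092 < 0.
Iterate (Newton) starting at ψ = 0.49:
  ψ = 0.490: g = -0.2656, g' = -0.895 → ψ = 0.193
  ψ = 0.193: g = -0.0047, g' = -0.966 → ψ = 0.188
Converged at ψ = 0.188.
Compositions from xᵢ = zᵢ/(1+ψ(Kᵢ−1)), yᵢ = Kᵢxᵢ:
  1: x = 0.156, y = 0.527
  2: x = 0.090, y = 0.142
  3: x = 0.214, y = 0.184
  4: x = 0.302, y = 0.088
  5: x = 0.238, y = 0.059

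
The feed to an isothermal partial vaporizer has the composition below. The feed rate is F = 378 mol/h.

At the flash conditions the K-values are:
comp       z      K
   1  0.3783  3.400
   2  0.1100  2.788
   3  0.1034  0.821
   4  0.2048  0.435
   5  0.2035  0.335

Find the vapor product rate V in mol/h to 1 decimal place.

V = 247.2 mol/h

Rachford–Rice: g(β) = Σ zᵢ(Kᵢ−1)/(1+β(Kᵢ−1)) = 0.
g(0) = ΣzᵢKᵢ − 1 = 0.8351 and g(1) = 1 − Σzᵢ/Kᵢ = -0.3549, so a root lies in (0, 1).
Newton–Raphson from β = 0.32:
  β = 0.3200: g = 0.30584, g' = -1.0857 → β = 0.6017
  β = 0.6017: g = 0.04459, g' = -0.8507 → β = 0.6541
  β = 0.6541: g = -0.00006, g' = -0.8553 → β = 0.6540
Converged at β = 0.6540.
Then V = β·F = 0.6540·378 = 247.2 mol/h and L = F − V = 130.8 mol/h.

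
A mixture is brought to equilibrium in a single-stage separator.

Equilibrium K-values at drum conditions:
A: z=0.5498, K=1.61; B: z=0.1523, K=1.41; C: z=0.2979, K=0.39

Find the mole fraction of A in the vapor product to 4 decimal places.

y_A = 0.6417

Newton iteration, β⁰ = 0.5:
  β = 0.5000: g = 0.04735, g' = -0.3672 → β = 0.6289
  β = 0.6289: g = -0.00280, g' = -0.4148 → β = 0.6222
Converged at β = 0.6222.
Compositions from xᵢ = zᵢ/(1+β(Kᵢ−1)), yᵢ = Kᵢxᵢ:
  A: x = 0.3985, y = 0.6417
  B: x = 0.1213, y = 0.1711
  C: x = 0.4801, y = 0.1872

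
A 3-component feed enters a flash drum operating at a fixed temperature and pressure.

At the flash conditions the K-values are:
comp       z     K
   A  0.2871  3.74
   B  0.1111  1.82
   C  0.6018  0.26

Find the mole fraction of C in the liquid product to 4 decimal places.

x_C = 0.7364

Let β = V/F and solve Σ zᵢ(Kᵢ−1)/(1+β(Kᵢ−1)) = 0.
Check two-phase: ΣzᵢKᵢ = 1.4324 > 1 and Σzᵢ/Kᵢ = 2.4524 > 1, so g(0) = 0.4324 > 0 and g(1) = -1.4524 < 0.
Iterate (Newton) starting at β = 0.38:
  β = 0.3800: g = -0.16470, g' = -1.1986 → β = 0.2426
  β = 0.2426: g = 0.00578, g' = -1.3193 → β = 0.2470
Converged at β = 0.2470.
Compositions from xᵢ = zᵢ/(1+β(Kᵢ−1)), yᵢ = Kᵢxᵢ:
  A: x = 0.1712, y = 0.6404
  B: x = 0.0924, y = 0.1681
  C: x = 0.7364, y = 0.1915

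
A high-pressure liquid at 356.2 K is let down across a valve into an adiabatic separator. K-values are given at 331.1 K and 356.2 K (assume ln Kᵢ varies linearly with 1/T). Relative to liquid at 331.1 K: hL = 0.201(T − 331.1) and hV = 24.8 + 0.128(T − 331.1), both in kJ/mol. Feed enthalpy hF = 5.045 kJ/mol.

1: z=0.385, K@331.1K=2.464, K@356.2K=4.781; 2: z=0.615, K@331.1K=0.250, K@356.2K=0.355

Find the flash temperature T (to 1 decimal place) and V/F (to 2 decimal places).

Adiabatic flash: solve Rachford–Rice at each trial T, then check hF = ψ·hV(T) + (1−ψ)·hL(T).
  T = 331.1 K: K = (2.464, 0.250), RR gives ψ = 0.093, H_out = 2.313 kJ/mol
  T = 356.2 K: K = (4.781, 0.355), RR gives ψ = 0.434, H_out = 15.019 kJ/mol
  T = 343.6 K: K = (3.469, 0.300), RR gives ψ = 0.301, H_out = 9.694 kJ/mol
  T = 337.4 K: K = (2.937, 0.274), RR gives ψ = 0.213, H_out = 6.453 kJ/mol
  T = 334.2 K: K = (2.689, 0.262), RR gives ψ = 0.157, H_out = 4.490 kJ/mol
  T = 335.8 K: K = (2.811, 0.268), RR gives ψ = 0.186, H_out = 5.502 kJ/mol
Linear interpolation between T = 334.2 (H_out = 4.490) and T = 335.8 (H_out = 5.502) on hF = 5.045 gives T ≈ 335.1 K, at which ψ = 0.17.

T = 335.1 K, V/F = 0.17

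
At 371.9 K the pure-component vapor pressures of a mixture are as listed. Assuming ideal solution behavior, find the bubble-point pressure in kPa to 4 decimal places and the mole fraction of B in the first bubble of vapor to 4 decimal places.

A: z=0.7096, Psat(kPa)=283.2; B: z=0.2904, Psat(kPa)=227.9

At the bubble point ψ → 0, so ΣzᵢKᵢ = 1 with Kᵢ = Pᵢˢᵃᵗ/P ⇒ P = ΣzᵢPᵢˢᵃᵗ.
P = 0.7096·283.2 + 0.2904·227.9 = 267.1409 kPa
yᵢ = zᵢPᵢˢᵃᵗ/P ⇒ y_B = 0.2904·227.9/267.1409 = 0.2477

Pbub = 267.1409 kPa, y_B = 0.2477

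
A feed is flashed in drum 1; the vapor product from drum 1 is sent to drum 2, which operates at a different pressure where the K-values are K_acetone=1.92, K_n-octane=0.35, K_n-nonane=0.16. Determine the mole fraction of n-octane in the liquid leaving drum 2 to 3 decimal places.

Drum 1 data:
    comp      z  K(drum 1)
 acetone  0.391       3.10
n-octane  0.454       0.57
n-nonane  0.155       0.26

x_n-octane (drum 2) = 0.471

Drum 1:
Rachford–Rice: g(ψ₁) = Σ zᵢ(Kᵢ−1)/(1+ψ₁(Kᵢ−1)) = 0.
Check two-phase: ΣzᵢKᵢ = 1.511 > 1 and Σzᵢ/Kᵢ = 1.519 > 1, so g(0) = 0.511 > 0 and g(1) = -0.519 < 0.
Newton iteration, ψ₁⁰ = 0.5:
  ψ₁ = 0.500: g = -0.0302, g' = -0.760 → ψ₁ = 0.460
  ψ₁ = 0.460: g = 0.0002, g' = -0.772 → ψ₁ = 0.461
Converged at ψ₁ = 0.461.
Drum-1 compositions:
  acetone: x = 0.199, y = 0.616
  n-octane: x = 0.566, y = 0.323
  n-nonane: x = 0.235, y = 0.061
Drum-2 feed = drum-1 vapor: z₂ = (0.6162, 0.3227, 0.0611).
Drum 2:
Material balance + equilibrium reduce to Σ zᵢ(Kᵢ−1)/(1+ψ₂(Kᵢ−1)) = 0.
g(0) = ΣzᵢKᵢ − 1 = 0.306 and g(1) = 1 − Σzᵢ/Kᵢ = -0.625, so a root lies in (0, 1).
Newton–Raphson from ψ₂ = 0.5:
  ψ₂ = 0.500: g = -0.0110, g' = -0.672 → ψ₂ = 0.484
Converged at ψ₂ = 0.484.
  acetone: x = 0.426, y = 0.819
  n-octane: x = 0.471, y = 0.165
  n-nonane: x = 0.103, y = 0.016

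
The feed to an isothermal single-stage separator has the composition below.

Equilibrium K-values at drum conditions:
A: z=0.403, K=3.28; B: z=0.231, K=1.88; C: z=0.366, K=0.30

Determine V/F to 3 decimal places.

V/F = 0.679

Rachford–Rice: g(V/F) = Σ zᵢ(Kᵢ−1)/(1+V/F(Kᵢ−1)) = 0.
g(0) = ΣzᵢKᵢ − 1 = 0.866 and g(1) = 1 − Σzᵢ/Kᵢ = -0.466, so a root lies in (0, 1).
Newton–Raphson from V/F = 0.48:
  V/F = 0.480: g = 0.1958, g' = -0.973 → V/F = 0.681
  V/F = 0.681: g = -0.0028, g' = -1.047 → V/F = 0.679
Converged at V/F = 0.679.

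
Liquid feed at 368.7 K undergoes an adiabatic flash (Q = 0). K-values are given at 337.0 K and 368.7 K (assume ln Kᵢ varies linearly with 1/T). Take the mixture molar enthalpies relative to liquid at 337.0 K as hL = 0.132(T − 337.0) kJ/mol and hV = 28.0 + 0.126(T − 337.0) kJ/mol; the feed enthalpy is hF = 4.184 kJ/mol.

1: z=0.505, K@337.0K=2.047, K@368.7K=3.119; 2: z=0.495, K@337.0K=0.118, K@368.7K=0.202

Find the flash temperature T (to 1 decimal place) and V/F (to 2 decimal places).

Adiabatic flash: solve Rachford–Rice at each trial T, then check hF = ψ·hV(T) + (1−ψ)·hL(T).
  T = 337.0 K: K = (2.047, 0.118), RR gives ψ = 0.100, H_out = 2.794 kJ/mol
  T = 368.7 K: K = (3.119, 0.202), RR gives ψ = 0.399, H_out = 15.287 kJ/mol
  T = 352.9 K: K = (2.552, 0.156), RR gives ψ = 0.280, H_out = 9.906 kJ/mol
  T = 344.9 K: K = (2.290, 0.136), RR gives ψ = 0.201, H_out = 6.658 kJ/mol
  T = 340.9 K: K = (2.165, 0.127), RR gives ψ = 0.153, H_out = 4.806 kJ/mol
  T = 338.9 K: K = (2.104, 0.122), RR gives ψ = 0.127, H_out = 3.804 kJ/mol
  T = 339.9 K: K = (2.134, 0.124), RR gives ψ = 0.140, H_out = 4.312 kJ/mol
Linear interpolation between T = 338.9 (H_out = 3.804) and T = 339.9 (H_out = 4.312) on hF = 4.184 gives T ≈ 339.6 K, at which ψ = 0.14.

T = 339.6 K, V/F = 0.14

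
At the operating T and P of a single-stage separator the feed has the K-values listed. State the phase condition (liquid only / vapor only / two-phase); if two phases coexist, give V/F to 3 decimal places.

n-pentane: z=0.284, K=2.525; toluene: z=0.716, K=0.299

liquid only

ΣzᵢKᵢ = 0.931; Σzᵢ/Kᵢ = 2.507.
Since ΣzᵢKᵢ < 1 the mixture is below its bubble point — single liquid phase.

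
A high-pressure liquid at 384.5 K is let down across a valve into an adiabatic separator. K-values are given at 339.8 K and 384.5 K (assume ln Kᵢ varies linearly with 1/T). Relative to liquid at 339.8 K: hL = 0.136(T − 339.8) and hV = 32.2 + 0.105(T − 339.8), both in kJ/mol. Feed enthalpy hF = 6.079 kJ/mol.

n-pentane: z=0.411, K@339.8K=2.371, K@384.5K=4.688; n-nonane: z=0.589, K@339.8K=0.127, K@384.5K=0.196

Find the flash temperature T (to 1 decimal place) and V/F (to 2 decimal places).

Adiabatic flash: solve Rachford–Rice at each trial T, then check hF = ψ·hV(T) + (1−ψ)·hL(T).
  T = 339.8 K: K = (2.371, 0.127), RR gives ψ = 0.041, H_out = 1.326 kJ/mol
  T = 384.5 K: K = (4.688, 0.196), RR gives ψ = 0.351, H_out = 16.910 kJ/mol
  T = 362.1 K: K = (3.402, 0.160), RR gives ψ = 0.244, H_out = 10.721 kJ/mol
  T = 351.0 K: K = (2.859, 0.143), RR gives ψ = 0.163, H_out = 6.707 kJ/mol
  T = 345.4 K: K = (2.607, 0.135), RR gives ψ = 0.109, H_out = 4.243 kJ/mol
  T = 348.2 K: K = (2.731, 0.139), RR gives ψ = 0.137, H_out = 5.522 kJ/mol
  T = 349.6 K: K = (2.795, 0.141), RR gives ψ = 0.150, H_out = 6.126 kJ/mol
Linear interpolation between T = 348.2 (H_out = 5.522) and T = 349.6 (H_out = 6.126) on hF = 6.079 gives T ≈ 349.5 K, at which ψ = 0.15.

T = 349.5 K, V/F = 0.15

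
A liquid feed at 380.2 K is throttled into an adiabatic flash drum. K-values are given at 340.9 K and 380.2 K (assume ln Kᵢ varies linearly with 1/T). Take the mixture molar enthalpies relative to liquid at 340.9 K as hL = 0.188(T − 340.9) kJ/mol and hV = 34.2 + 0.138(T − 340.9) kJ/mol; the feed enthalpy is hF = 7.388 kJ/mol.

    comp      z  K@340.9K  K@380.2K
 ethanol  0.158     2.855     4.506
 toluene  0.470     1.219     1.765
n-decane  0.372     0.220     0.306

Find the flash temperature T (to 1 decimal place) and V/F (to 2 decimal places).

Adiabatic flash: solve Rachford–Rice at each trial T, then check hF = ψ·hV(T) + (1−ψ)·hL(T).
  T = 340.9 K: K = (2.855, 1.219, 0.220), RR gives ψ = 0.151, H_out = 5.148 kJ/mol
  T = 380.2 K: K = (4.506, 1.765, 0.306), RR gives ψ = 0.579, H_out = 26.068 kJ/mol
  T = 360.5 K: K = (3.630, 1.481, 0.262), RR gives ψ = 0.403, H_out = 17.076 kJ/mol
  T = 350.7 K: K = (3.230, 1.347, 0.241), RR gives ψ = 0.290, H_out = 11.614 kJ/mol
  T = 345.8 K: K = (3.039, 1.282, 0.230), RR gives ψ = 0.224, H_out = 8.526 kJ/mol
  T = 343.4 K: K = (2.948, 1.251, 0.225), RR gives ψ = 0.189, H_out = 6.910 kJ/mol
Linear interpolation between T = 343.4 (H_out = 6.910) and T = 345.8 (H_out = 8.526) on hF = 7.388 gives T ≈ 344.1 K, at which ψ = 0.20.

T = 344.1 K, V/F = 0.20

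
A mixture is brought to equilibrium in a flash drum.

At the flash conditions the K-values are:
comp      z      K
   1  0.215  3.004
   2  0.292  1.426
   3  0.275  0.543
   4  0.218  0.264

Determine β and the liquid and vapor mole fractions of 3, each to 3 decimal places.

β = 0.343, x_3 = 0.326, y_3 = 0.177

Newton iteration, β⁰ = 0.5:
  β = 0.500: g = -0.0990, g' = -0.644 → β = 0.346
  β = 0.346: g = -0.0018, g' = -0.635 → β = 0.343
Converged at β = 0.343.
Compositions from xᵢ = zᵢ/(1+β(Kᵢ−1)), yᵢ = Kᵢxᵢ:
  1: x = 0.127, y = 0.383
  2: x = 0.255, y = 0.363
  3: x = 0.326, y = 0.177
  4: x = 0.292, y = 0.077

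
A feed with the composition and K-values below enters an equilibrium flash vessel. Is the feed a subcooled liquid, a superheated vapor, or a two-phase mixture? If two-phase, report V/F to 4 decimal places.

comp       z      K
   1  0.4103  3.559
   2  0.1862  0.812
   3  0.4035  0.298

ΣzᵢKᵢ = 1.7317; Σzᵢ/Kᵢ = 1.6986.
Both exceed 1, so a two-phase solution exists.
Newton iteration, ψ⁰ = 0.5:
  ψ = 0.5000: g = -0.01448, g' = -0.9972 → ψ = 0.4855
Converged at ψ = 0.4855.

two-phase, V/F = 0.4855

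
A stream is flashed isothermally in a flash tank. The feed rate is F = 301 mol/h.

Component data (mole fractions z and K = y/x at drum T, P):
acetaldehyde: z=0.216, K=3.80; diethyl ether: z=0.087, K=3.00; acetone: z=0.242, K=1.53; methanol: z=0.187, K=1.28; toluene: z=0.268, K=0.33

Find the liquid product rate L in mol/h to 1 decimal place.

L = 60.4 mol/h

Rachford–Rice: g(β) = Σ zᵢ(Kᵢ−1)/(1+β(Kᵢ−1)) = 0.
g(0) = ΣzᵢKᵢ − 1 = 0.780 and g(1) = 1 − Σzᵢ/Kᵢ = -0.202, so a root lies in (0, 1).
Newton iteration, β⁰ = 0.5:
  β = 0.500: g = 0.2163, g' = -0.707 → β = 0.806
  β = 0.806: g = -0.0055, g' = -0.822 → β = 0.799
Converged at β = 0.799.
Then V = β·F = 0.7993·301 = 240.6 mol/h and L = F − V = 60.4 mol/h.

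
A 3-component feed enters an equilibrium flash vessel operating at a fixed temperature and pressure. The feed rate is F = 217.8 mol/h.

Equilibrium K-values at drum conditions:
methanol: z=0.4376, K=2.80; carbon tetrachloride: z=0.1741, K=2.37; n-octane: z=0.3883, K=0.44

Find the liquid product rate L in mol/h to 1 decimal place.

L = 30.7 mol/h

Newton iteration, V/F⁰ = 0.36:
  V/F = 0.3600: g = 0.36534, g' = -0.8596 → V/F = 0.7850
  V/F = 0.7850: g = 0.05333, g' = -0.7071 → V/F = 0.8604
  V/F = 0.8604: g = -0.00113, g' = -0.7406 → V/F = 0.8589
Converged at V/F = 0.8589.
Then V = V/F·F = 0.8589·217.8 = 187.1 mol/h and L = F − V = 30.7 mol/h.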